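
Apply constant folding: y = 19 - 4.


19 - 4 = 15 at compile time
Optimized: y = 15


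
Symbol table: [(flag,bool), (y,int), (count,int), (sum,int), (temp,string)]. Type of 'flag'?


Lookup 'flag' → type bool


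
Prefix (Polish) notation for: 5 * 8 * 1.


left-to-right (same/higher precedence on left): tree is (* (* 5 8) 1)
Prefix: * * 5 8 1


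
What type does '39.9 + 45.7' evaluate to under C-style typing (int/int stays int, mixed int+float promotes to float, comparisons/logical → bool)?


Operand types: float + float
Rule: mixed int/float promotes to float; int/int stays int
Result type: float


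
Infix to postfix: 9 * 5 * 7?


Left to right (same or higher precedence on left)
Postfix: 9 5 * 7 *


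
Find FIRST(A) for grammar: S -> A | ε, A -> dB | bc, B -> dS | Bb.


Per alternative of A: FIRST(dB) = {d}; FIRST(bc) = {b}
FIRST(A) = {b, d}


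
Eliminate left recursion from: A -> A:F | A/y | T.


Left-recursive alternatives: A:F, A/y; non-recursive: T
Introduce A': A -> TA', A' -> :FA' | /yA' | ε


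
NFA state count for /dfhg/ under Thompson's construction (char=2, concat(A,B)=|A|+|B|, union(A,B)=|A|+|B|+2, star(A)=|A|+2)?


Syntax tree has 4 char leaf(s), 0 union(s), 0 star(s)
chars contribute 4×2 = 8; each union adds +2; each star adds +2
Total: 8 + 0 + 0 = 8 states


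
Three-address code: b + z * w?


Break into single-operator statements:
t1 = z * w
t2 = b + t1


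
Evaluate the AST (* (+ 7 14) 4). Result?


Evaluate inner: (+ 7 14) = 21
Evaluate root: (* 21 4) = 84
Result: 84


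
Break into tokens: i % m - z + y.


Scan left to right, longest-match per lexeme
Tokens: ID(i), OP(%), ID(m), OP(-), ID(z), OP(+), ID(y)


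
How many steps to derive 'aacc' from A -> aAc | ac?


Derivation: A => aAc => aacc
Steps: 2


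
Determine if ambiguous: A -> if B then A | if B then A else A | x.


dangling else: 'if B then if B then x else x' parses two ways
Ambiguous


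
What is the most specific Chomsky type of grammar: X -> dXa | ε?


Single nonterminal LHS, but d^n a^n is not regular
Classification: Type 2 (Context-Free)


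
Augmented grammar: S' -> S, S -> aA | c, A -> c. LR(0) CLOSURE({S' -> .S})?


Start: S' -> .S
For each item with dot before a nonterminal B, add B -> .γ for every B-production
Closure: [S' -> .S, S -> .aA, S -> .c]


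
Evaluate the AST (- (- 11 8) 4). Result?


Evaluate inner: (- 11 8) = 3
Evaluate root: (- 3 4) = -1
Result: -1


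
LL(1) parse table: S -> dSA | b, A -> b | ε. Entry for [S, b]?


For [S, b]: 'b' ∈ FIRST(b)
Entry: S -> b


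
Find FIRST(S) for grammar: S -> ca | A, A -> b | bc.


Per alternative of S: FIRST(ca) = {c}; FIRST(A) = {b}
FIRST(S) = {b, c}


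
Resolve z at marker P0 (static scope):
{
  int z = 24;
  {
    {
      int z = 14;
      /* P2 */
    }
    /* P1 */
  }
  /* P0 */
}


z declared in the same block as P0
z = 24


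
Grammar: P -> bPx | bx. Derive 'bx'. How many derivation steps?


Derivation: P => bx
Steps: 1


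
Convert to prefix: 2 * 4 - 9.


left-to-right (same/higher precedence on left): tree is (- (* 2 4) 9)
Prefix: - * 2 4 9


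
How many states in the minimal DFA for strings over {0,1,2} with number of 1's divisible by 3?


Track (count of 1) mod 3: states 0..2, accept at 0
Minimal DFA: 3 states


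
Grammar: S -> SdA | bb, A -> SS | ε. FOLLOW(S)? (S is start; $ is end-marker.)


$ ∈ FOLLOW(S). For each A -> αBβ: add FIRST(β)\{ε} to FOLLOW(B); if β nullable, add FOLLOW(A).
FOLLOW(S) = {$, b, d}


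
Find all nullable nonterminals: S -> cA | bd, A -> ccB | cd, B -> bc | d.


A nonterminal is nullable iff some alternative derives ε (directly, or every symbol in it is nullable)
Nullable: {}


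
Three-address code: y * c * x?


Break into single-operator statements:
t1 = y * c
t2 = t1 * x


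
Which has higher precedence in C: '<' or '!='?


'<' is relational (level 7); '!=' is equality (level 6)
Higher level binds tighter
'<' has higher precedence than '!='


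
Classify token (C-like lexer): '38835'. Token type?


Pattern: digits only
Type: INTEGER_LITERAL


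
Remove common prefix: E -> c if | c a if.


Common prefix: 'c'
Factored: E -> c E', E' -> if | a if


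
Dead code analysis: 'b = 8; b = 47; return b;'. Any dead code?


first assignment to b is overwritten before any read
Dead: 'b = 8'


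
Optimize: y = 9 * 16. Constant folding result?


9 * 16 = 144 at compile time
Optimized: y = 144


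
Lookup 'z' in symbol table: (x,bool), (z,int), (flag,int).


Lookup 'z' → type int


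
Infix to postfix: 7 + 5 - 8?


Left to right (same or higher precedence on left)
Postfix: 7 5 + 8 -


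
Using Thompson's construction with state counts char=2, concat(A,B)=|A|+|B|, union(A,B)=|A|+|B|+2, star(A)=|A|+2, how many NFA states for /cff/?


Syntax tree has 3 char leaf(s), 0 union(s), 0 star(s)
chars contribute 3×2 = 6; each union adds +2; each star adds +2
Total: 6 + 0 + 0 = 6 states


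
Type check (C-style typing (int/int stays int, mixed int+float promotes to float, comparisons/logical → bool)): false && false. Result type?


Operand types: bool && bool
Rule: logical operators take bool operands and yield bool
Result type: bool


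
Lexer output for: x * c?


Scan left to right, longest-match per lexeme
Tokens: ID(x), OP(*), ID(c)


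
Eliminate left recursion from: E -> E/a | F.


Left-recursive alternatives: E/a; non-recursive: F
Introduce E': E -> FE', E' -> /aE' | ε


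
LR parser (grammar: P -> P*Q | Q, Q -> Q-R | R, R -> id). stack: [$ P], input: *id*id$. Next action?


shift '*' to continue P -> P*Q
Action: shift


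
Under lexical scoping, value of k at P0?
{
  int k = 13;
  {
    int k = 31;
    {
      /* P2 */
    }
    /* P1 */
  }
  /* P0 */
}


k declared in the same block as P0
k = 13


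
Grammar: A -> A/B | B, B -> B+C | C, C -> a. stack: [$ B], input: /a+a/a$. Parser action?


lookahead ∉ {+} so B won't extend; reduce A -> B
Action: reduce (A -> B)


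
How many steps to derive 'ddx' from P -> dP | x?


Derivation: P => dP => ddP => ddx
Steps: 3


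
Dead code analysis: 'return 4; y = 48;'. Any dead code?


statement follows a return and is unreachable
Dead: 'y = 48'


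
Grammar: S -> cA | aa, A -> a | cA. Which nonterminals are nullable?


A nonterminal is nullable iff some alternative derives ε (directly, or every symbol in it is nullable)
Nullable: {}


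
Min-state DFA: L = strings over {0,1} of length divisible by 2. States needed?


Track length mod 2: states 0..1, accept at 0
Minimal DFA: 2 states


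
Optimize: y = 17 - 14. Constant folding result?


17 - 14 = 3 at compile time
Optimized: y = 3


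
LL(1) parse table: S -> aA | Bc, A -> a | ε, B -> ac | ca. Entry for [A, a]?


For [A, a]: 'a' ∈ FIRST(a)
Entry: A -> a


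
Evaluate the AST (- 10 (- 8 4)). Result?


Evaluate inner: (- 8 4) = 4
Evaluate root: (- 10 4) = 6
Result: 6


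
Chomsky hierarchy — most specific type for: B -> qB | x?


Right-linear: every RHS is a terminal or a terminal followed by one nonterminal
Classification: Type 3 (Regular)


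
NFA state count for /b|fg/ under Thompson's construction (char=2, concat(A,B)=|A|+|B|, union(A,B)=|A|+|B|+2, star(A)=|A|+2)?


Syntax tree has 3 char leaf(s), 1 union(s), 0 star(s)
chars contribute 3×2 = 6; each union adds +2; each star adds +2
Total: 6 + 2 + 0 = 8 states


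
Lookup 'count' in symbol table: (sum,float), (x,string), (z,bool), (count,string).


Lookup 'count' → type string


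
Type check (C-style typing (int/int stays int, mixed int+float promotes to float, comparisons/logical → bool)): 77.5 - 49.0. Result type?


Operand types: float - float
Rule: mixed int/float promotes to float; int/int stays int
Result type: float


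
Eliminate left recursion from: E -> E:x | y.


Left-recursive alternatives: E:x; non-recursive: y
Introduce E': E -> yE', E' -> :xE' | ε


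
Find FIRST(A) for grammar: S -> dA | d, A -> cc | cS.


Per alternative of A: FIRST(cc) = {c}; FIRST(cS) = {c}
FIRST(A) = {c}


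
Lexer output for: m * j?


Scan left to right, longest-match per lexeme
Tokens: ID(m), OP(*), ID(j)


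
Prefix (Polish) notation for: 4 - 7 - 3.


left-to-right (same/higher precedence on left): tree is (- (- 4 7) 3)
Prefix: - - 4 7 3


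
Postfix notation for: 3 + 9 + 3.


Left to right (same or higher precedence on left)
Postfix: 3 9 + 3 +


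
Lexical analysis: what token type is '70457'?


Pattern: digits only
Type: INTEGER_LITERAL


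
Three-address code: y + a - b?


Break into single-operator statements:
t1 = y + a
t2 = t1 - b


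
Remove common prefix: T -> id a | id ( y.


Common prefix: 'id'
Factored: T -> id T', T' -> a | ( y


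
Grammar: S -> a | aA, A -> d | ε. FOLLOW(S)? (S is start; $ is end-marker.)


$ ∈ FOLLOW(S). For each A -> αBβ: add FIRST(β)\{ε} to FOLLOW(B); if β nullable, add FOLLOW(A).
FOLLOW(S) = {$}


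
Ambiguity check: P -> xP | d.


right-linear, alternatives start with distinct terminals 'x' vs 'd': unique leftmost derivation
Unambiguous


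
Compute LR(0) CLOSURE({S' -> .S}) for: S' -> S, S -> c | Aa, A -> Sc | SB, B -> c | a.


Start: S' -> .S
For each item with dot before a nonterminal B, add B -> .γ for every B-production
Closure: [S' -> .S, S -> .c, S -> .Aa, A -> .Sc, A -> .SB]


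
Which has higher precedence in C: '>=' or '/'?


'/' is multiplicative (level 10); '>=' is relational (level 7)
Higher level binds tighter
'/' has higher precedence than '>='


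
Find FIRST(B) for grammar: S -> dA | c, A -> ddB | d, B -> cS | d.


Per alternative of B: FIRST(cS) = {c}; FIRST(d) = {d}
FIRST(B) = {c, d}


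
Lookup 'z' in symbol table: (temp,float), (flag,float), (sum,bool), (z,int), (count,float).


Lookup 'z' → type int


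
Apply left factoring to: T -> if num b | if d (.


Common prefix: 'if'
Factored: T -> if T', T' -> num b | d (


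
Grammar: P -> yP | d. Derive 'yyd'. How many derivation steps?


Derivation: P => yP => yyP => yyd
Steps: 3


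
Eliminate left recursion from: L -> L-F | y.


Left-recursive alternatives: L-F; non-recursive: y
Introduce L': L -> yL', L' -> -FL' | ε


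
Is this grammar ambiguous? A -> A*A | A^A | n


'n*n^n' has two parse trees (no precedence encoded between * and ^)
Ambiguous


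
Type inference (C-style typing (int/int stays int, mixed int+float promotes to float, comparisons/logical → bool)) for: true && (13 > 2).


Operand types: bool && bool
Rule: logical operators take bool operands and yield bool
Result type: bool


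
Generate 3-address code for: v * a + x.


Break into single-operator statements:
t1 = v * a
t2 = t1 + x


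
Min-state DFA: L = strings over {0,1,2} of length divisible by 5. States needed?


Track length mod 5: states 0..4, accept at 0
Minimal DFA: 5 states


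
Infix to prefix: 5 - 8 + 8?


left-to-right (same/higher precedence on left): tree is (+ (- 5 8) 8)
Prefix: + - 5 8 8


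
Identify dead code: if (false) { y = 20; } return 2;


condition is constant false, so the whole block is unreachable
Dead: 'if (false) { y = 20; }'


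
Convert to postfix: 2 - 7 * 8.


* has higher precedence, evaluate 7*8 first
Postfix: 2 7 8 * -


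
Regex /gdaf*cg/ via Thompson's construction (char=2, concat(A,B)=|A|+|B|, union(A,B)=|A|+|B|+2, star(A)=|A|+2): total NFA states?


Syntax tree has 6 char leaf(s), 0 union(s), 1 star(s)
chars contribute 6×2 = 12; each union adds +2; each star adds +2
Total: 12 + 0 + 2 = 14 states


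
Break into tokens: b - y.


Scan left to right, longest-match per lexeme
Tokens: ID(b), OP(-), ID(y)


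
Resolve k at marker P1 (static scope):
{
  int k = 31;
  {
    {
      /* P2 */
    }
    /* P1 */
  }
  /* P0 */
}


P1's block does not declare k; resolves to the enclosing declaration at depth 0
k = 31


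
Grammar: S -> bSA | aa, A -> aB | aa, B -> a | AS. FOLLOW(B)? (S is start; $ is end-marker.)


$ ∈ FOLLOW(S). For each A -> αBβ: add FIRST(β)\{ε} to FOLLOW(B); if β nullable, add FOLLOW(A).
FOLLOW(B) = {$, a, b}


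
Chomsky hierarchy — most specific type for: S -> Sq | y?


Left-linear: every RHS is a terminal or one nonterminal followed by a terminal
Classification: Type 3 (Regular)


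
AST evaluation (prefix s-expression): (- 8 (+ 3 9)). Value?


Evaluate inner: (+ 3 9) = 12
Evaluate root: (- 8 12) = -4
Result: -4


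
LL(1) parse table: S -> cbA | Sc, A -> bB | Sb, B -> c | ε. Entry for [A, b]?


For [A, b]: 'b' ∈ FIRST(bB)
Entry: A -> bB


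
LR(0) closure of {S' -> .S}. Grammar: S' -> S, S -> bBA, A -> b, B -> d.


Start: S' -> .S
For each item with dot before a nonterminal B, add B -> .γ for every B-production
Closure: [S' -> .S, S -> .bBA]


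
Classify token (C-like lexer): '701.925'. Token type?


Pattern: digits with a decimal point
Type: FLOAT_LITERAL


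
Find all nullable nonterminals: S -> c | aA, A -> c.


A nonterminal is nullable iff some alternative derives ε (directly, or every symbol in it is nullable)
Nullable: {}


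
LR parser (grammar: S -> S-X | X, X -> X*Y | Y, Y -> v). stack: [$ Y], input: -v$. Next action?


'Y' (not preceded by X*) is the handle for X -> Y
Action: reduce (X -> Y)


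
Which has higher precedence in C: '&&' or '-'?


'-' is additive (level 9); '&&' is logical AND (level 2)
Higher level binds tighter
'-' has higher precedence than '&&'


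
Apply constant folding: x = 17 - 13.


17 - 13 = 4 at compile time
Optimized: x = 4


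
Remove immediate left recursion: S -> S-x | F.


Left-recursive alternatives: S-x; non-recursive: F
Introduce S': S -> FS', S' -> -xS' | ε


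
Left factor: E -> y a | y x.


Common prefix: 'y'
Factored: E -> y E', E' -> a | x


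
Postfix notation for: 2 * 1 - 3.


Left to right (same or higher precedence on left)
Postfix: 2 1 * 3 -


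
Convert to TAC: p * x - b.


Break into single-operator statements:
t1 = p * x
t2 = t1 - b


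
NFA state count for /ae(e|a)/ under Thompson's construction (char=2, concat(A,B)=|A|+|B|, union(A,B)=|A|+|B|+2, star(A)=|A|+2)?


Syntax tree has 4 char leaf(s), 1 union(s), 0 star(s)
chars contribute 4×2 = 8; each union adds +2; each star adds +2
Total: 8 + 2 + 0 = 10 states


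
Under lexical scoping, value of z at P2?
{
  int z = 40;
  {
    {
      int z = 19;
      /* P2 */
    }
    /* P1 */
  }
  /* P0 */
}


z declared in the same block as P2
z = 19


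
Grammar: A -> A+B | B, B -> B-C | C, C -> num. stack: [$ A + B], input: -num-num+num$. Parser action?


'-' can extend B; shift to build B -> B-C
Action: shift


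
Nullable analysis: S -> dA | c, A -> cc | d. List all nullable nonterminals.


A nonterminal is nullable iff some alternative derives ε (directly, or every symbol in it is nullable)
Nullable: {}


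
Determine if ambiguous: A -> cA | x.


right-linear, alternatives start with distinct terminals 'c' vs 'x': unique leftmost derivation
Unambiguous


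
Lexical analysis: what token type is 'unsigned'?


Pattern: reserved word
Type: KEYWORD


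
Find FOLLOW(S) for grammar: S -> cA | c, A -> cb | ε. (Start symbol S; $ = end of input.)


$ ∈ FOLLOW(S). For each A -> αBβ: add FIRST(β)\{ε} to FOLLOW(B); if β nullable, add FOLLOW(A).
FOLLOW(S) = {$}


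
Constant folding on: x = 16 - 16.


16 - 16 = 0 at compile time
Optimized: x = 0


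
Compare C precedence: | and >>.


'>>' is shift (level 8); '|' is bitwise OR (level 3)
Higher level binds tighter
'>>' has higher precedence than '|'


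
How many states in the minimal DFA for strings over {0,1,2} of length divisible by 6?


Track length mod 6: states 0..5, accept at 0
Minimal DFA: 6 states


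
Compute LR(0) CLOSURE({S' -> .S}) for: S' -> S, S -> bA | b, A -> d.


Start: S' -> .S
For each item with dot before a nonterminal B, add B -> .γ for every B-production
Closure: [S' -> .S, S -> .bA, S -> .b]


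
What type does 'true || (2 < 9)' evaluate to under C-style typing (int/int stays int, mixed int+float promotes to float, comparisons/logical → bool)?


Operand types: bool || bool
Rule: logical operators take bool operands and yield bool
Result type: bool


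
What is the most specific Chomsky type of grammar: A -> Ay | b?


Left-linear: every RHS is a terminal or one nonterminal followed by a terminal
Classification: Type 3 (Regular)


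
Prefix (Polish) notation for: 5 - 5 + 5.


left-to-right (same/higher precedence on left): tree is (+ (- 5 5) 5)
Prefix: + - 5 5 5


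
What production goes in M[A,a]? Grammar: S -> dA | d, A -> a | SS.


For [A, a]: 'a' ∈ FIRST(a)
Entry: A -> a


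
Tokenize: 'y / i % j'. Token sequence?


Scan left to right, longest-match per lexeme
Tokens: ID(y), OP(/), ID(i), OP(%), ID(j)


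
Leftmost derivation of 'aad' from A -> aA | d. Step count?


Derivation: A => aA => aaA => aad
Steps: 3


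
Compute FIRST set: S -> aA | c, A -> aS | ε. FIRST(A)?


Per alternative of A: FIRST(aS) = {a}; FIRST(ε) = {ε}
FIRST(A) = {a, ε}


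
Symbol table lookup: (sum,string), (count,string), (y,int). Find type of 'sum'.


Lookup 'sum' → type string


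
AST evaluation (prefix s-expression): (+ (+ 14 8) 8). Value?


Evaluate inner: (+ 14 8) = 22
Evaluate root: (+ 22 8) = 30
Result: 30


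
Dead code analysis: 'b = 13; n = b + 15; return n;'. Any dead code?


b is read by n's definition; n is returned
No dead code


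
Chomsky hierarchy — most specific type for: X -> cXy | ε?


Single nonterminal LHS, but c^n y^n is not regular
Classification: Type 2 (Context-Free)


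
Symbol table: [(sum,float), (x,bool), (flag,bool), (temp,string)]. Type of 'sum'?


Lookup 'sum' → type float


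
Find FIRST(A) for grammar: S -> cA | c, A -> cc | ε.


Per alternative of A: FIRST(cc) = {c}; FIRST(ε) = {ε}
FIRST(A) = {c, ε}


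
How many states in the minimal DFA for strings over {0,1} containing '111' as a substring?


KMP-style automaton: 3 progress states + 1 absorbing accept = 4
Minimal DFA: 4 states


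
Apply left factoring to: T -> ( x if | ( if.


Common prefix: '('
Factored: T -> ( T', T' -> x if | if


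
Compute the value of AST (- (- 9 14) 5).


Evaluate inner: (- 9 14) = -5
Evaluate root: (- -5 5) = -10
Result: -10


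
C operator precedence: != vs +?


'+' is additive (level 9); '!=' is equality (level 6)
Higher level binds tighter
'+' has higher precedence than '!='


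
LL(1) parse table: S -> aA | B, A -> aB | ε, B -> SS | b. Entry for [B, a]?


For [B, a]: 'a' ∈ FIRST(SS)
Entry: B -> SS


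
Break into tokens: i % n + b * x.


Scan left to right, longest-match per lexeme
Tokens: ID(i), OP(%), ID(n), OP(+), ID(b), OP(*), ID(x)


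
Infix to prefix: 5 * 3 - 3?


left-to-right (same/higher precedence on left): tree is (- (* 5 3) 3)
Prefix: - * 5 3 3


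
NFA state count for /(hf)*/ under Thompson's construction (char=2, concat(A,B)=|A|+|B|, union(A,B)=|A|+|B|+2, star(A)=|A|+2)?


Syntax tree has 2 char leaf(s), 0 union(s), 1 star(s)
chars contribute 2×2 = 4; each union adds +2; each star adds +2
Total: 4 + 0 + 2 = 6 states


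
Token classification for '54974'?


Pattern: digits only
Type: INTEGER_LITERAL


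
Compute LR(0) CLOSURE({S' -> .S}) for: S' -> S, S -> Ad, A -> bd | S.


Start: S' -> .S
For each item with dot before a nonterminal B, add B -> .γ for every B-production
Closure: [S' -> .S, S -> .Ad, A -> .bd, A -> .S]


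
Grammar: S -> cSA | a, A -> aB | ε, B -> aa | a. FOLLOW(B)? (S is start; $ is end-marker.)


$ ∈ FOLLOW(S). For each A -> αBβ: add FIRST(β)\{ε} to FOLLOW(B); if β nullable, add FOLLOW(A).
FOLLOW(B) = {$, a}


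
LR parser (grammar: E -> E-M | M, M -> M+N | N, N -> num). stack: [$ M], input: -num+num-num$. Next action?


lookahead ∉ {+} so M won't extend; reduce E -> M
Action: reduce (E -> M)


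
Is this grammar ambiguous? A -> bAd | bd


balanced b^n…d^n: each string has a unique parse
Unambiguous


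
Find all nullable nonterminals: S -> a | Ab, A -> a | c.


A nonterminal is nullable iff some alternative derives ε (directly, or every symbol in it is nullable)
Nullable: {}


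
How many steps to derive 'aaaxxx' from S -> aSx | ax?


Derivation: S => aSx => aaSxx => aaaxxx
Steps: 3


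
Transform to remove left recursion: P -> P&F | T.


Left-recursive alternatives: P&F; non-recursive: T
Introduce P': P -> TP', P' -> &FP' | ε


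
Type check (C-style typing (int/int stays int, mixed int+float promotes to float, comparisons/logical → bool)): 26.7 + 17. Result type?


Operand types: float + int
Rule: mixed int/float promotes to float; int/int stays int
Result type: float


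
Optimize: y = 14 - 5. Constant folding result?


14 - 5 = 9 at compile time
Optimized: y = 9


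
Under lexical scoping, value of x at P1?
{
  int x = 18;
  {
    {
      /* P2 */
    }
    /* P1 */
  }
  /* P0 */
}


P1's block does not declare x; resolves to the enclosing declaration at depth 0
x = 18


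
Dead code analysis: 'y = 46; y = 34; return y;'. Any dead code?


first assignment to y is overwritten before any read
Dead: 'y = 46'


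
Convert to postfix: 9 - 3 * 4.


* has higher precedence, evaluate 3*4 first
Postfix: 9 3 4 * -


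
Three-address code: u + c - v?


Break into single-operator statements:
t1 = u + c
t2 = t1 - v


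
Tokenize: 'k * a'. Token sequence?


Scan left to right, longest-match per lexeme
Tokens: ID(k), OP(*), ID(a)


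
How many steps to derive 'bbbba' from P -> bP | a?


Derivation: P => bP => bbP => bbbP => bbbbP => bbbba
Steps: 5


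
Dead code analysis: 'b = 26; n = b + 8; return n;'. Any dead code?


b is read by n's definition; n is returned
No dead code


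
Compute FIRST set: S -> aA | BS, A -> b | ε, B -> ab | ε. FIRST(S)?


Per alternative of S: FIRST(aA) = {a}; FIRST(BS) = {a}
FIRST(S) = {a}


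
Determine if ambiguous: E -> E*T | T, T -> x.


precedence layered via separate nonterminal T: deterministic
Unambiguous


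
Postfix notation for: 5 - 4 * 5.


* has higher precedence, evaluate 4*5 first
Postfix: 5 4 5 * -


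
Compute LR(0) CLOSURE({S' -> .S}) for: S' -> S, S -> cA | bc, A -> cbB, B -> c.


Start: S' -> .S
For each item with dot before a nonterminal B, add B -> .γ for every B-production
Closure: [S' -> .S, S -> .cA, S -> .bc]


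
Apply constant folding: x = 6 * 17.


6 * 17 = 102 at compile time
Optimized: x = 102


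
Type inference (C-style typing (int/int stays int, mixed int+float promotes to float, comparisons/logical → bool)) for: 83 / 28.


Operand types: int / int
Rule: mixed int/float promotes to float; int/int stays int
Result type: int


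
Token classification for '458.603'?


Pattern: digits with a decimal point
Type: FLOAT_LITERAL


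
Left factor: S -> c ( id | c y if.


Common prefix: 'c'
Factored: S -> c S', S' -> ( id | y if


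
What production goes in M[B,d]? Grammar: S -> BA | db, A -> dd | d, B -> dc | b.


For [B, d]: 'd' ∈ FIRST(dc)
Entry: B -> dc


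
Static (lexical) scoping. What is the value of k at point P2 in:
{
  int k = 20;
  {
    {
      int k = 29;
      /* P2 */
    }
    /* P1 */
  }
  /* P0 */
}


k declared in the same block as P2
k = 29


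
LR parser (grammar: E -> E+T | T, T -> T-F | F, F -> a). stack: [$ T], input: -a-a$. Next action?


shift '-' to continue T -> T-F
Action: shift


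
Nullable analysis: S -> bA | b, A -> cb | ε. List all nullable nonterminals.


A nonterminal is nullable iff some alternative derives ε (directly, or every symbol in it is nullable)
Nullable: {A}


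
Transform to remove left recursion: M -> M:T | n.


Left-recursive alternatives: M:T; non-recursive: n
Introduce M': M -> nM', M' -> :TM' | ε


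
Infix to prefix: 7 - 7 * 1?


'*' binds tighter: tree is (- 7 (* 7 1))
Prefix: - 7 * 7 1


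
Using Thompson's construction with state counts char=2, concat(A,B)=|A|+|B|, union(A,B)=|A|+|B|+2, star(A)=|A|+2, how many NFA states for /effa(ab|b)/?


Syntax tree has 7 char leaf(s), 1 union(s), 0 star(s)
chars contribute 7×2 = 14; each union adds +2; each star adds +2
Total: 14 + 2 + 0 = 16 states


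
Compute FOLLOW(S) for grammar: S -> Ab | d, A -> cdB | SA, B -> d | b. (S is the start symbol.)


$ ∈ FOLLOW(S). For each A -> αBβ: add FIRST(β)\{ε} to FOLLOW(B); if β nullable, add FOLLOW(A).
FOLLOW(S) = {$, c, d}


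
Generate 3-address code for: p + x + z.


Break into single-operator statements:
t1 = p + x
t2 = t1 + z


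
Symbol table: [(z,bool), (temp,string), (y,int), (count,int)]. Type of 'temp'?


Lookup 'temp' → type string


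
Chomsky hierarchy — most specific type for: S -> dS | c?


Right-linear: every RHS is a terminal or a terminal followed by one nonterminal
Classification: Type 3 (Regular)


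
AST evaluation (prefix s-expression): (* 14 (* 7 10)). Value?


Evaluate inner: (* 7 10) = 70
Evaluate root: (* 14 70) = 980
Result: 980


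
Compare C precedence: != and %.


'%' is multiplicative (level 10); '!=' is equality (level 6)
Higher level binds tighter
'%' has higher precedence than '!='


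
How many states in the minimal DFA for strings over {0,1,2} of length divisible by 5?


Track length mod 5: states 0..4, accept at 0
Minimal DFA: 5 states


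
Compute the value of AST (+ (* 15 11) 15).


Evaluate inner: (* 15 11) = 165
Evaluate root: (+ 165 15) = 180
Result: 180


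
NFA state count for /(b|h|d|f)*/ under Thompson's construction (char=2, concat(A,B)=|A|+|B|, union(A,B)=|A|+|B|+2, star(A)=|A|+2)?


Syntax tree has 4 char leaf(s), 3 union(s), 1 star(s)
chars contribute 4×2 = 8; each union adds +2; each star adds +2
Total: 8 + 6 + 2 = 16 states


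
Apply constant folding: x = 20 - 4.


20 - 4 = 16 at compile time
Optimized: x = 16


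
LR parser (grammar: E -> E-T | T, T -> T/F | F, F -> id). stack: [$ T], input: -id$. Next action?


lookahead ∉ {/} so T won't extend; reduce E -> T
Action: reduce (E -> T)


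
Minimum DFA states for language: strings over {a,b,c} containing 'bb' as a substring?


KMP-style automaton: 2 progress states + 1 absorbing accept = 3
Minimal DFA: 3 states


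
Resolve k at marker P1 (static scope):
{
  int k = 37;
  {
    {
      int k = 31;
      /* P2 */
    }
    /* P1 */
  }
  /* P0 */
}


P1's block does not declare k; resolves to the enclosing declaration at depth 0
k = 37


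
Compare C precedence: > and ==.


'>' is relational (level 7); '==' is equality (level 6)
Higher level binds tighter
'>' has higher precedence than '=='


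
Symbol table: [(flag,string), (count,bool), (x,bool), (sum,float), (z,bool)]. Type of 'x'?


Lookup 'x' → type bool


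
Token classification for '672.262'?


Pattern: digits with a decimal point
Type: FLOAT_LITERAL


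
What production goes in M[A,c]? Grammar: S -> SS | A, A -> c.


For [A, c]: 'c' ∈ FIRST(c)
Entry: A -> c


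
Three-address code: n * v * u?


Break into single-operator statements:
t1 = n * v
t2 = t1 * u


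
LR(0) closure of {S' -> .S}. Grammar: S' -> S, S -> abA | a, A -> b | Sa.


Start: S' -> .S
For each item with dot before a nonterminal B, add B -> .γ for every B-production
Closure: [S' -> .S, S -> .abA, S -> .a]


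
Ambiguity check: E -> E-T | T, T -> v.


precedence layered via separate nonterminal T: deterministic
Unambiguous


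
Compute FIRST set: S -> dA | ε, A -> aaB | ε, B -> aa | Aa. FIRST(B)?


Per alternative of B: FIRST(aa) = {a}; FIRST(Aa) = {a}
FIRST(B) = {a}


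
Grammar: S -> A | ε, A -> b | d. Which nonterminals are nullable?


A nonterminal is nullable iff some alternative derives ε (directly, or every symbol in it is nullable)
Nullable: {S}


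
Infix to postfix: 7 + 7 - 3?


Left to right (same or higher precedence on left)
Postfix: 7 7 + 3 -


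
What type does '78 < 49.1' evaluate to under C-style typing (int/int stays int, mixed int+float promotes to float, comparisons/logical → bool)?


Operand types: int < float
Rule: comparison yields bool
Result type: bool


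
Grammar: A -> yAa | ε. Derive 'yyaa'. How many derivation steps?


Derivation: A => yAa => yyAaa => yyaa
Steps: 3


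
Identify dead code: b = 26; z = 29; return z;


b is assigned but never read
Dead: 'b = 26'


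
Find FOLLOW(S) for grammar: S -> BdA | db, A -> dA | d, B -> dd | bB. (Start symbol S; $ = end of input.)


$ ∈ FOLLOW(S). For each A -> αBβ: add FIRST(β)\{ε} to FOLLOW(B); if β nullable, add FOLLOW(A).
FOLLOW(S) = {$}


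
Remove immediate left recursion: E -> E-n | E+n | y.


Left-recursive alternatives: E-n, E+n; non-recursive: y
Introduce E': E -> yE', E' -> -nE' | +nE' | ε


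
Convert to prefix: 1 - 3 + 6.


left-to-right (same/higher precedence on left): tree is (+ (- 1 3) 6)
Prefix: + - 1 3 6


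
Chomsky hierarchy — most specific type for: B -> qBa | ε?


Single nonterminal LHS, but q^n a^n is not regular
Classification: Type 2 (Context-Free)


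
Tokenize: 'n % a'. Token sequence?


Scan left to right, longest-match per lexeme
Tokens: ID(n), OP(%), ID(a)


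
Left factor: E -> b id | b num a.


Common prefix: 'b'
Factored: E -> b E', E' -> id | num a


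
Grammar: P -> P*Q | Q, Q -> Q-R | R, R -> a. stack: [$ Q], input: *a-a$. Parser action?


lookahead ∉ {-} so Q won't extend; reduce P -> Q
Action: reduce (P -> Q)


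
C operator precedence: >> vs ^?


'>>' is shift (level 8); '^' is bitwise XOR (level 4)
Higher level binds tighter
'>>' has higher precedence than '^'


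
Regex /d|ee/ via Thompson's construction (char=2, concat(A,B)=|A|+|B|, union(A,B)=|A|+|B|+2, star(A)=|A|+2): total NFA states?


Syntax tree has 3 char leaf(s), 1 union(s), 0 star(s)
chars contribute 3×2 = 6; each union adds +2; each star adds +2
Total: 6 + 2 + 0 = 8 states


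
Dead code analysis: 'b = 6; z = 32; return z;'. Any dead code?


b is assigned but never read
Dead: 'b = 6'


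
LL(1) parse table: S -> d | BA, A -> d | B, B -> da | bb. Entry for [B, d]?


For [B, d]: 'd' ∈ FIRST(da)
Entry: B -> da


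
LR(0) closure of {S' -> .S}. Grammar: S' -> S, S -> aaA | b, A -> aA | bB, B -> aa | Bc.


Start: S' -> .S
For each item with dot before a nonterminal B, add B -> .γ for every B-production
Closure: [S' -> .S, S -> .aaA, S -> .b]


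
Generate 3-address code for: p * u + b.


Break into single-operator statements:
t1 = p * u
t2 = t1 + b


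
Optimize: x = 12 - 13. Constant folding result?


12 - 13 = -1 at compile time
Optimized: x = -1


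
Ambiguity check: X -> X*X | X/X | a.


'a*a/a' has two parse trees (no precedence encoded between * and /)
Ambiguous


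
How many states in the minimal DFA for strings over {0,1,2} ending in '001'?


Track the longest suffix of input matching a prefix of '001': 4 classes (prefixes of length 0..3)
Minimal DFA: 4 states


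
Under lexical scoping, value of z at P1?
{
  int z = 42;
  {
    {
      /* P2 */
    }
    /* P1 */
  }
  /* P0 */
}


P1's block does not declare z; resolves to the enclosing declaration at depth 0
z = 42


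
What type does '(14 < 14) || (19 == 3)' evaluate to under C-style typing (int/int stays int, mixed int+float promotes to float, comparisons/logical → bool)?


Operand types: bool || bool
Rule: logical operators take bool operands and yield bool
Result type: bool


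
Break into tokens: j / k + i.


Scan left to right, longest-match per lexeme
Tokens: ID(j), OP(/), ID(k), OP(+), ID(i)


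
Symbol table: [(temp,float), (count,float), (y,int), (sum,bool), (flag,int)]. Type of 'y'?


Lookup 'y' → type int


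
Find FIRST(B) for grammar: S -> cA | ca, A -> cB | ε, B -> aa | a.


Per alternative of B: FIRST(aa) = {a}; FIRST(a) = {a}
FIRST(B) = {a}


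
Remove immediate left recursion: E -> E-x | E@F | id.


Left-recursive alternatives: E-x, E@F; non-recursive: id
Introduce E': E -> idE', E' -> -xE' | @FE' | ε


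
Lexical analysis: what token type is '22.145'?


Pattern: digits with a decimal point
Type: FLOAT_LITERAL


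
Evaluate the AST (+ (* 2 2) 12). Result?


Evaluate inner: (* 2 2) = 4
Evaluate root: (+ 4 12) = 16
Result: 16


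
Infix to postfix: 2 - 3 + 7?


Left to right (same or higher precedence on left)
Postfix: 2 3 - 7 +


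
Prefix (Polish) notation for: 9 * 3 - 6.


left-to-right (same/higher precedence on left): tree is (- (* 9 3) 6)
Prefix: - * 9 3 6


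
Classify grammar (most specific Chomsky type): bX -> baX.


LHS has context (more than one symbol) and |LHS| ≤ |RHS|
Classification: Type 1 (Context-Sensitive)


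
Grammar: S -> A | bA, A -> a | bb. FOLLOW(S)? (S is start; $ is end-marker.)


$ ∈ FOLLOW(S). For each A -> αBβ: add FIRST(β)\{ε} to FOLLOW(B); if β nullable, add FOLLOW(A).
FOLLOW(S) = {$}


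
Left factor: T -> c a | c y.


Common prefix: 'c'
Factored: T -> c T', T' -> a | y


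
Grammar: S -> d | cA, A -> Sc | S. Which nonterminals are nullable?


A nonterminal is nullable iff some alternative derives ε (directly, or every symbol in it is nullable)
Nullable: {}


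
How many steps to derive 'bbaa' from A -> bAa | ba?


Derivation: A => bAa => bbaa
Steps: 2


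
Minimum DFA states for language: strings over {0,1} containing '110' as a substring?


KMP-style automaton: 3 progress states + 1 absorbing accept = 4
Minimal DFA: 4 states


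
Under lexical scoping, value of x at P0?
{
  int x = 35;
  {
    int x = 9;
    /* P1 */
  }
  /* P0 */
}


x declared in the same block as P0
x = 35


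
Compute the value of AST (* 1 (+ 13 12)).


Evaluate inner: (+ 13 12) = 25
Evaluate root: (* 1 25) = 25
Result: 25


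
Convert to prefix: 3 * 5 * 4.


left-to-right (same/higher precedence on left): tree is (* (* 3 5) 4)
Prefix: * * 3 5 4


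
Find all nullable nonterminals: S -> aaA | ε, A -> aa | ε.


A nonterminal is nullable iff some alternative derives ε (directly, or every symbol in it is nullable)
Nullable: {A, S}


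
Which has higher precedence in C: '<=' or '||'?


'<=' is relational (level 7); '||' is logical OR (level 1)
Higher level binds tighter
'<=' has higher precedence than '||'


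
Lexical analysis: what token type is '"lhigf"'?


Pattern: double-quoted sequence
Type: STRING_LITERAL


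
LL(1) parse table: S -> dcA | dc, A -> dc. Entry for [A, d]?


For [A, d]: 'd' ∈ FIRST(dc)
Entry: A -> dc


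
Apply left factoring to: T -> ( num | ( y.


Common prefix: '('
Factored: T -> ( T', T' -> num | y


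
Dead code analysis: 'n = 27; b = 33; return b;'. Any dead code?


n is assigned but never read
Dead: 'n = 27'


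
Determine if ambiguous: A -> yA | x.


right-linear, alternatives start with distinct terminals 'y' vs 'x': unique leftmost derivation
Unambiguous


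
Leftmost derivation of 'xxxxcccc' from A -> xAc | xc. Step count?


Derivation: A => xAc => xxAcc => xxxAccc => xxxxcccc
Steps: 4


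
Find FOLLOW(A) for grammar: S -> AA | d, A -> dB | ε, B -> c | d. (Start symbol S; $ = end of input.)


$ ∈ FOLLOW(S). For each A -> αBβ: add FIRST(β)\{ε} to FOLLOW(B); if β nullable, add FOLLOW(A).
FOLLOW(A) = {$, d}


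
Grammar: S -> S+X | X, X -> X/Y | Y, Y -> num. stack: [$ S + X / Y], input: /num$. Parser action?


handle 'X/Y' on top
Action: reduce (X -> X/Y)


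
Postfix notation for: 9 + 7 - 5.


Left to right (same or higher precedence on left)
Postfix: 9 7 + 5 -


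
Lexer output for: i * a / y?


Scan left to right, longest-match per lexeme
Tokens: ID(i), OP(*), ID(a), OP(/), ID(y)


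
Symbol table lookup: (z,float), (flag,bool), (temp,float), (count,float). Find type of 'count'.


Lookup 'count' → type float


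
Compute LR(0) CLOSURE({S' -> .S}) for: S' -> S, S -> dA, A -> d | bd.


Start: S' -> .S
For each item with dot before a nonterminal B, add B -> .γ for every B-production
Closure: [S' -> .S, S -> .dA]


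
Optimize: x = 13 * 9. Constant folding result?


13 * 9 = 117 at compile time
Optimized: x = 117


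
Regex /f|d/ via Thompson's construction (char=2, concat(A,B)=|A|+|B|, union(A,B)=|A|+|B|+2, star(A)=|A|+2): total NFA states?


Syntax tree has 2 char leaf(s), 1 union(s), 0 star(s)
chars contribute 2×2 = 4; each union adds +2; each star adds +2
Total: 4 + 2 + 0 = 6 states


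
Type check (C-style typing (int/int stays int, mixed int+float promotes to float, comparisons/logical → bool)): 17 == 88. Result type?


Operand types: int == int
Rule: comparison yields bool
Result type: bool


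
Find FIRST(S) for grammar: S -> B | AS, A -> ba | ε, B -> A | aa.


Per alternative of S: FIRST(B) = {a, b, ε}; FIRST(AS) = {a, b, ε}
FIRST(S) = {a, b, ε}


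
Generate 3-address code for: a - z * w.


Break into single-operator statements:
t1 = z * w
t2 = a - t1


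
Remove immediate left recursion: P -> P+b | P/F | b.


Left-recursive alternatives: P+b, P/F; non-recursive: b
Introduce P': P -> bP', P' -> +bP' | /FP' | ε


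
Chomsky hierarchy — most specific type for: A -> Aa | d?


Left-linear: every RHS is a terminal or one nonterminal followed by a terminal
Classification: Type 3 (Regular)


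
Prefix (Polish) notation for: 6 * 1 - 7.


left-to-right (same/higher precedence on left): tree is (- (* 6 1) 7)
Prefix: - * 6 1 7


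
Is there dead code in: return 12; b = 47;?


statement follows a return and is unreachable
Dead: 'b = 47'


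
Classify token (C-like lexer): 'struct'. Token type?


Pattern: reserved word
Type: KEYWORD


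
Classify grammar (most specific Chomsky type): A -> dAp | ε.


Single nonterminal LHS, but d^n p^n is not regular
Classification: Type 2 (Context-Free)


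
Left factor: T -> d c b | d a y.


Common prefix: 'd'
Factored: T -> d T', T' -> c b | a y


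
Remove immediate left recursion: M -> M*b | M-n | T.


Left-recursive alternatives: M*b, M-n; non-recursive: T
Introduce M': M -> TM', M' -> *bM' | -nM' | ε


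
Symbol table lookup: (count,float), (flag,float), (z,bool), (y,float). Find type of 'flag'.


Lookup 'flag' → type float


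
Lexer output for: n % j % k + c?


Scan left to right, longest-match per lexeme
Tokens: ID(n), OP(%), ID(j), OP(%), ID(k), OP(+), ID(c)


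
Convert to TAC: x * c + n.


Break into single-operator statements:
t1 = x * c
t2 = t1 + n


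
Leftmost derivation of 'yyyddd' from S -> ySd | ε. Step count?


Derivation: S => ySd => yySdd => yyySddd => yyyddd
Steps: 4


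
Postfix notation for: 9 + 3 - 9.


Left to right (same or higher precedence on left)
Postfix: 9 3 + 9 -


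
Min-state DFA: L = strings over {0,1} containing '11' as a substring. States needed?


KMP-style automaton: 2 progress states + 1 absorbing accept = 3
Minimal DFA: 3 states
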